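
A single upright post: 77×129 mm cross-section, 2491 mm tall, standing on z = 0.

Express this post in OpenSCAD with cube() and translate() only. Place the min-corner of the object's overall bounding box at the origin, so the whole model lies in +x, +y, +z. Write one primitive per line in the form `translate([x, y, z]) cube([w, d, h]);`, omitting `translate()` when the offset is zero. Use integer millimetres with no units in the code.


cube([77, 129, 2491]);


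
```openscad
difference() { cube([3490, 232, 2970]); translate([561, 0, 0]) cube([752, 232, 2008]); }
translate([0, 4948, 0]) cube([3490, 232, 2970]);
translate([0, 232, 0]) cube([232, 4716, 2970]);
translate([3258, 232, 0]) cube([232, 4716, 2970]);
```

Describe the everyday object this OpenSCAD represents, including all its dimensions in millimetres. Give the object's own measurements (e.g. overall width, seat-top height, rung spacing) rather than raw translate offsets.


A single room: four walls, each 2970 mm tall and 232 mm thick, enclosing an outside footprint 3490×5180 mm (x × y), no floor or roof. The front and back walls (−y and +y sides) run the full x-width; the side walls fit between their inner faces. A door opening 752 mm wide and 2008 mm tall is cut through the front wall from the floor up, its −x edge 561 mm from the wall's −x end.


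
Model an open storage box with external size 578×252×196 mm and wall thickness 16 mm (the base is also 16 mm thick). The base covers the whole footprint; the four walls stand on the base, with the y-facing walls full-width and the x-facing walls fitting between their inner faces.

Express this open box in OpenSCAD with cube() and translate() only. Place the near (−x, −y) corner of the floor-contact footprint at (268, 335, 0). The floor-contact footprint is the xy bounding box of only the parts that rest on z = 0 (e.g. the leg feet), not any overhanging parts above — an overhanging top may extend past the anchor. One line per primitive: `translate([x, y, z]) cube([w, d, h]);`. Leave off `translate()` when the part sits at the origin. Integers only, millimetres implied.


translate([268, 335, 0]) cube([578, 252, 16]);
translate([268, 335, 16]) cube([578, 16, 180]);
translate([268, 571, 16]) cube([578, 16, 180]);
translate([268, 351, 16]) cube([16, 220, 180]);
translate([830, 351, 16]) cube([16, 220, 180]);


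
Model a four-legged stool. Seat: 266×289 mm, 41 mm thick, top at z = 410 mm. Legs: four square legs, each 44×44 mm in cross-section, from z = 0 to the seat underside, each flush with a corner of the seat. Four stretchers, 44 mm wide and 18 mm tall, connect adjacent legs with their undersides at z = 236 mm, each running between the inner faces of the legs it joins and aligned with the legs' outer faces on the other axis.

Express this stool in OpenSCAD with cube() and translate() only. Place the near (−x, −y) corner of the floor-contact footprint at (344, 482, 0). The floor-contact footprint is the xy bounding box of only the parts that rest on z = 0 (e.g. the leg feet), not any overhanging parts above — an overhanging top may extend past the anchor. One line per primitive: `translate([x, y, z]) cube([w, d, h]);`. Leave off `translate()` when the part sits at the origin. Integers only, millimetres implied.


// leg_h = 410 - 41 = 369
// stretcher span = 266 - 2*44 = 178
translate([344, 482, 369]) cube([266, 289, 41]);
translate([344, 482, 0]) cube([44, 44, 369]);
translate([566, 482, 0]) cube([44, 44, 369]);
translate([344, 727, 0]) cube([44, 44, 369]);
translate([566, 727, 0]) cube([44, 44, 369]);
translate([388, 482, 236]) cube([178, 44, 18]);
translate([388, 727, 236]) cube([178, 44, 18]);
translate([344, 526, 236]) cube([44, 201, 18]);
translate([566, 526, 236]) cube([44, 201, 18]);


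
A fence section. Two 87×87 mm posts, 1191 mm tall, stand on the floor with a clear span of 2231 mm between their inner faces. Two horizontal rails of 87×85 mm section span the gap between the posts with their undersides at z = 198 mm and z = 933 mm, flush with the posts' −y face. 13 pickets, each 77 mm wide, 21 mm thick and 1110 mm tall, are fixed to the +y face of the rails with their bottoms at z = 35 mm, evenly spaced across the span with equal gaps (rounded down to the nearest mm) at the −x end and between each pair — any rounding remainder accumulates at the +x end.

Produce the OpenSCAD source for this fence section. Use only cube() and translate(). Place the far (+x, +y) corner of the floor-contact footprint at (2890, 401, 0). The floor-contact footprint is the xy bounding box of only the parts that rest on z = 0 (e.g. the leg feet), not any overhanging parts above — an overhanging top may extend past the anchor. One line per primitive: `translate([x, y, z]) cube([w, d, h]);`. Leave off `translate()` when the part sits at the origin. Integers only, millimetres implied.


translate([485, 314, 0]) cube([87, 87, 1191]);
translate([2803, 314, 0]) cube([87, 87, 1191]);
translate([572, 314, 198]) cube([2231, 87, 85]);
translate([572, 314, 933]) cube([2231, 87, 85]);
translate([659, 401, 35]) cube([77, 21, 1110]);
translate([823, 401, 35]) cube([77, 21, 1110]);
translate([987, 401, 35]) cube([77, 21, 1110]);
translate([1151, 401, 35]) cube([77, 21, 1110]);
translate([1315, 401, 35]) cube([77, 21, 1110]);
translate([1479, 401, 35]) cube([77, 21, 1110]);
translate([1643, 401, 35]) cube([77, 21, 1110]);
translate([1807, 401, 35]) cube([77, 21, 1110]);
translate([1971, 401, 35]) cube([77, 21, 1110]);
translate([2135, 401, 35]) cube([77, 21, 1110]);
translate([2299, 401, 35]) cube([77, 21, 1110]);
translate([2463, 401, 35]) cube([77, 21, 1110]);
translate([2627, 401, 35]) cube([77, 21, 1110]);


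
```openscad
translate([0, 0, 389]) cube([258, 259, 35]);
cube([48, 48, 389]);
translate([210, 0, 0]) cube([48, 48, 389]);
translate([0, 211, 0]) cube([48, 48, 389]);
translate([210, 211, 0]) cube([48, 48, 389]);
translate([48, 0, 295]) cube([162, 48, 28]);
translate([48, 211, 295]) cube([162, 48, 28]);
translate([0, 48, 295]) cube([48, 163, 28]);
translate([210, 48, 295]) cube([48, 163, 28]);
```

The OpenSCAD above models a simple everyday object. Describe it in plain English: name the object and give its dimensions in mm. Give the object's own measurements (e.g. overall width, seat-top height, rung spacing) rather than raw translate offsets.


A simple wooden stool: a rectangular seat 258 mm (x) by 259 mm (y), 35 mm thick, top face at z = 424 mm, on four square legs, each 48×48 mm in cross-section. The legs rest on z = 0, each flush with a corner of the seat. Four stretchers, 48 mm wide and 28 mm tall, connect adjacent legs with their undersides at z = 295 mm, each running between the inner faces of the legs it joins and aligned with the legs' outer faces on the other axis.


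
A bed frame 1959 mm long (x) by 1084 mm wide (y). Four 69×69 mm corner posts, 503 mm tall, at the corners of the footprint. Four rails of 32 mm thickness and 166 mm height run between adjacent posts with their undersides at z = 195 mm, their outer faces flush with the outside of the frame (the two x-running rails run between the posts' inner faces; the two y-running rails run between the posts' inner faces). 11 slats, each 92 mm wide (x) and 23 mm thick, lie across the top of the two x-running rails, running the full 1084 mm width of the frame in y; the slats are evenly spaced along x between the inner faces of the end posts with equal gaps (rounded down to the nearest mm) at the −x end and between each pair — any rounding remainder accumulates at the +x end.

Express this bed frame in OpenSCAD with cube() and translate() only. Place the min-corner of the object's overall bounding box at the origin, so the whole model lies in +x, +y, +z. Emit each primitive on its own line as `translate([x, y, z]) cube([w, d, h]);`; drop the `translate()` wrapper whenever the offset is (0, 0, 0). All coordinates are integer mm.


cube([69, 69, 503]);
translate([0, 1015, 0]) cube([69, 69, 503]);
translate([1890, 0, 0]) cube([69, 69, 503]);
translate([1890, 1015, 0]) cube([69, 69, 503]);
translate([69, 0, 195]) cube([1821, 32, 166]);
translate([69, 1052, 195]) cube([1821, 32, 166]);
translate([0, 69, 195]) cube([32, 946, 166]);
translate([1927, 69, 195]) cube([32, 946, 166]);
translate([136, 0, 361]) cube([92, 1084, 23]);
translate([295, 0, 361]) cube([92, 1084, 23]);
translate([454, 0, 361]) cube([92, 1084, 23]);
translate([613, 0, 361]) cube([92, 1084, 23]);
translate([772, 0, 361]) cube([92, 1084, 23]);
translate([931, 0, 361]) cube([92, 1084, 23]);
translate([1090, 0, 361]) cube([92, 1084, 23]);
translate([1249, 0, 361]) cube([92, 1084, 23]);
translate([1408, 0, 361]) cube([92, 1084, 23]);
translate([1567, 0, 361]) cube([92, 1084, 23]);
translate([1726, 0, 361]) cube([92, 1084, 23]);


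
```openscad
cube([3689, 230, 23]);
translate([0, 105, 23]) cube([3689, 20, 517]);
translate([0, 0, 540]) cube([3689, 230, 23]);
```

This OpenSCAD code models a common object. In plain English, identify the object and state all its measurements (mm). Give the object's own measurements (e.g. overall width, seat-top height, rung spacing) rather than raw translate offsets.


An I-beam lying along x, 3689 mm long. Overall section height 563 mm. Two flanges 230 mm wide (y) and 23 mm thick, one on the floor and one at the top; a web 20 mm thick runs between them, centred on the flange width.


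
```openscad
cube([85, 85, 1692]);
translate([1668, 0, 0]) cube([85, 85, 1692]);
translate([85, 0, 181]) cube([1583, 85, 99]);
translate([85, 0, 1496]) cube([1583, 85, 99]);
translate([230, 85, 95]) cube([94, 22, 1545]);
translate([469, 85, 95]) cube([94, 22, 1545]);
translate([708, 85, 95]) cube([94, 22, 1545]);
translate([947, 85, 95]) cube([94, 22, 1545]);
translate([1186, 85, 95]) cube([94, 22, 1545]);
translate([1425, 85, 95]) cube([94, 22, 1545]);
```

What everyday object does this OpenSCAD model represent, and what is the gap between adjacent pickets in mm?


A fence section. The picket gap is 145 mm.

Two posts, two rails, 6 pickets — a fence section. Span 1583 mm holds 6 pickets of 94 mm with 7 equal gaps: ⌊(1583 − 6·94) / 7⌋ = 145 mm.


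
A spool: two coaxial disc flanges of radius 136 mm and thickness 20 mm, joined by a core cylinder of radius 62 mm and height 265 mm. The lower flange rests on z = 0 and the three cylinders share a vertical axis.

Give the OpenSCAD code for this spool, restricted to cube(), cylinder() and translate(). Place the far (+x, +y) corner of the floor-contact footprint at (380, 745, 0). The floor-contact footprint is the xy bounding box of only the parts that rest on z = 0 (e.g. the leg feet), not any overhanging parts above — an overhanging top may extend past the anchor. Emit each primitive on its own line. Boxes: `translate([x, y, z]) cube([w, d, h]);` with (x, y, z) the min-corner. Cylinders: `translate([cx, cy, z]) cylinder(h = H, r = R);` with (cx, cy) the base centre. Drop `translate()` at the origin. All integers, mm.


translate([244, 609, 0]) cylinder(h = 20, r = 136);
translate([244, 609, 20]) cylinder(h = 265, r = 62);
translate([244, 609, 285]) cylinder(h = 20, r = 136);


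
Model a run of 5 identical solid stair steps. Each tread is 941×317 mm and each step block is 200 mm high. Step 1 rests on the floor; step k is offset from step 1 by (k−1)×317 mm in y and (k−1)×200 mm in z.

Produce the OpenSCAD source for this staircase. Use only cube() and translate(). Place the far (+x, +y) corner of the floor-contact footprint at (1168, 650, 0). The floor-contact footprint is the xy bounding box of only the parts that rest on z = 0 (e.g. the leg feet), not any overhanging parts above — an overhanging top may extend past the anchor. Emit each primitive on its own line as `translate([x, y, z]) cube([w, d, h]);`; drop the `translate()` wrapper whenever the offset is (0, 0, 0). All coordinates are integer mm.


translate([227, 333, 0]) cube([941, 317, 200]);
translate([227, 650, 200]) cube([941, 317, 200]);
translate([227, 967, 400]) cube([941, 317, 200]);
translate([227, 1284, 600]) cube([941, 317, 200]);
translate([227, 1601, 800]) cube([941, 317, 200]);


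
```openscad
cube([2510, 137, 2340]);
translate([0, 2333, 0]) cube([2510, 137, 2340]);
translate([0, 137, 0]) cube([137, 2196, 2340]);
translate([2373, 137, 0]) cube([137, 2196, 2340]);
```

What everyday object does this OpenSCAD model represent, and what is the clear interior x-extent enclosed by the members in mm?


A house (or room) frame. The interior width is 2236 mm.

Four 2340 mm walls enclosing a rectangle with no floor or roof — a room or house frame. Outside width is 2510 mm and wall thickness is 137 mm, so the interior width is 2510 − 2 × 137 = 2236 mm.


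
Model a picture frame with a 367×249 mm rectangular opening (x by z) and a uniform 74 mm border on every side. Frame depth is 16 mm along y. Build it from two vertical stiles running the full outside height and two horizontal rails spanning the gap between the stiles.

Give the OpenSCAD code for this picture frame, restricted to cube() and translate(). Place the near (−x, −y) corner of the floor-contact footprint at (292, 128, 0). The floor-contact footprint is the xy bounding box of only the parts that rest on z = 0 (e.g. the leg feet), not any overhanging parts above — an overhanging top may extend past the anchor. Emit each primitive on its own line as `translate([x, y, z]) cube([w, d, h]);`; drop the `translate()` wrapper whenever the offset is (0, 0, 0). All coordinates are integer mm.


translate([292, 128, 0]) cube([74, 16, 397]);
translate([733, 128, 0]) cube([74, 16, 397]);
translate([366, 128, 0]) cube([367, 16, 74]);
translate([366, 128, 323]) cube([367, 16, 74]);


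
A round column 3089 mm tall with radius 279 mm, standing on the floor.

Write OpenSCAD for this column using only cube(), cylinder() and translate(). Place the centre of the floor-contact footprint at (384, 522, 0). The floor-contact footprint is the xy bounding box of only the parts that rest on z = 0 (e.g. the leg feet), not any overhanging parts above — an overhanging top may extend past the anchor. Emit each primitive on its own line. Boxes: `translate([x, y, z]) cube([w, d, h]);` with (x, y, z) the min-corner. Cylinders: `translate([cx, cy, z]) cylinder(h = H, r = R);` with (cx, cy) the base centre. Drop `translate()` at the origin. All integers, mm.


translate([384, 522, 0]) cylinder(h = 3089, r = 279);


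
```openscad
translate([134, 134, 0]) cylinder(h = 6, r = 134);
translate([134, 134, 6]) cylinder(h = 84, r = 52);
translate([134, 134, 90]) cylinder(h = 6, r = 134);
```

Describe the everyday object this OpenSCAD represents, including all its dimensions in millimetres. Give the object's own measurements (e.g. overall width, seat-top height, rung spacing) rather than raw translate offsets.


A spool: two coaxial disc flanges of radius 134 mm and thickness 6 mm, joined by a core cylinder of radius 52 mm and height 84 mm. The lower flange rests on z = 0 and the three cylinders share a vertical axis.


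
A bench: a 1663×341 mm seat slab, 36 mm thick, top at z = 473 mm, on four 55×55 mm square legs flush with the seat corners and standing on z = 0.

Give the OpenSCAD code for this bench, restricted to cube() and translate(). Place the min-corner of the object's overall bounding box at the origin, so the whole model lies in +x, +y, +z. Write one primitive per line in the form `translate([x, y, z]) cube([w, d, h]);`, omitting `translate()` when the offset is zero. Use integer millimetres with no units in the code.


translate([0, 0, 437]) cube([1663, 341, 36]);
cube([55, 55, 437]);
translate([0, 286, 0]) cube([55, 55, 437]);
translate([1608, 0, 0]) cube([55, 55, 437]);
translate([1608, 286, 0]) cube([55, 55, 437]);


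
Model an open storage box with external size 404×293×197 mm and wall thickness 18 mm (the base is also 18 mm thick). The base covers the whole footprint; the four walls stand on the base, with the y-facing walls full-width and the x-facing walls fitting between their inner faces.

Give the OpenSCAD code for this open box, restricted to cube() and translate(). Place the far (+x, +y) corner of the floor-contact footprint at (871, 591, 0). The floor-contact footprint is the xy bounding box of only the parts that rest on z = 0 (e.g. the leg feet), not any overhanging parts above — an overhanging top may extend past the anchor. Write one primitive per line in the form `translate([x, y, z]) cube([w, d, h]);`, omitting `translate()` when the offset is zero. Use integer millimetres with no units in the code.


translate([467, 298, 0]) cube([404, 293, 18]);
translate([467, 298, 18]) cube([404, 18, 179]);
translate([467, 573, 18]) cube([404, 18, 179]);
translate([467, 316, 18]) cube([18, 257, 179]);
translate([853, 316, 18]) cube([18, 257, 179]);


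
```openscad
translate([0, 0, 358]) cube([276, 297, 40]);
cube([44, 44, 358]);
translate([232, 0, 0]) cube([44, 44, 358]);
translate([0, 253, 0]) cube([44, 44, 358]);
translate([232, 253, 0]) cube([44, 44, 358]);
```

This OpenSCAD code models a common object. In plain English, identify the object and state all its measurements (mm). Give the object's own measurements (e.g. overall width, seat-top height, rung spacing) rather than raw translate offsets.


A four-legged stool. The seat is a 276×297×40 mm slab whose top surface is at z = 398 mm; four square legs, each 44×44 mm in cross-section, run from the floor (z = 0) to the underside of the seat, each flush with a corner of the seat.


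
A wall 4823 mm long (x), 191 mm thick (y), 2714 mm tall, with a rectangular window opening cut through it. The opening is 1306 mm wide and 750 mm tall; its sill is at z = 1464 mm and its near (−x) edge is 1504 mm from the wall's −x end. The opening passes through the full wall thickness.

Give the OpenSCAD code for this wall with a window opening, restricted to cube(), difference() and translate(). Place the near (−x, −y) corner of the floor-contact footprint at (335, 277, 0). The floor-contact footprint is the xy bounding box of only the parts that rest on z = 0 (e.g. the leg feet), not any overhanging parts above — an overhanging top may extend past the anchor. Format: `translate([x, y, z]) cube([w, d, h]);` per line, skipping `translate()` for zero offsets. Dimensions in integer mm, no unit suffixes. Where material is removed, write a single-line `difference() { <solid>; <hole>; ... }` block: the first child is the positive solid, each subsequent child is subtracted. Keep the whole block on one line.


difference() { translate([335, 277, 0]) cube([4823, 191, 2714]); translate([1839, 277, 1464]) cube([1306, 191, 750]); }


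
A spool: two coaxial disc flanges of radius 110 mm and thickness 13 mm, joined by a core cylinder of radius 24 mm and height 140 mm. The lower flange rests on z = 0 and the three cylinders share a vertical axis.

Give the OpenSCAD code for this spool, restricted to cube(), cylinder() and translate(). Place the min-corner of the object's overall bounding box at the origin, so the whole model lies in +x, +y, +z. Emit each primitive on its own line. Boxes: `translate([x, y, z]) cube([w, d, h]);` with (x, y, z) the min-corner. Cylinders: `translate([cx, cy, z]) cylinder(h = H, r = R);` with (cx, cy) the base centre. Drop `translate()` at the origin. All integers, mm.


translate([110, 110, 0]) cylinder(h = 13, r = 110);
translate([110, 110, 13]) cylinder(h = 140, r = 24);
translate([110, 110, 153]) cylinder(h = 13, r = 110);


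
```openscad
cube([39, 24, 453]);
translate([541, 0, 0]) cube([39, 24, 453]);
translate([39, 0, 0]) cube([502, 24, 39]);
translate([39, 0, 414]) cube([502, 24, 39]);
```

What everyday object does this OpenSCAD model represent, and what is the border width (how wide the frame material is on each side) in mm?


A picture frame. The border width is 39 mm.

Four thin pieces enclosing a rectangular opening — a picture frame. The two full-height stiles are 453 mm tall; the top rail sits at z = 414 and is 39 mm tall, so the border above the opening is 453 − 414 = 39 mm, matching the stile x-width.


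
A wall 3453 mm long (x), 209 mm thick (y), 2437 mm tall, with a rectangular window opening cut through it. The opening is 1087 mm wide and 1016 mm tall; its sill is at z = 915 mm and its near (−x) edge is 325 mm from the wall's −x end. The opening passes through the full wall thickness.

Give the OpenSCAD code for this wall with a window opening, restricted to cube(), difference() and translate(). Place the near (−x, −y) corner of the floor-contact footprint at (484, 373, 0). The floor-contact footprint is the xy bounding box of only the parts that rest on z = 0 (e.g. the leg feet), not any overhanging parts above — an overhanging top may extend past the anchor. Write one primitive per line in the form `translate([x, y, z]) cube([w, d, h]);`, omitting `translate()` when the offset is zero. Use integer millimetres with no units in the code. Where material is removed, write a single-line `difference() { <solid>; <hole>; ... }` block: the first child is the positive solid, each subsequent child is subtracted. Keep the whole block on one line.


difference() { translate([484, 373, 0]) cube([3453, 209, 2437]); translate([809, 373, 915]) cube([1087, 209, 1016]); }


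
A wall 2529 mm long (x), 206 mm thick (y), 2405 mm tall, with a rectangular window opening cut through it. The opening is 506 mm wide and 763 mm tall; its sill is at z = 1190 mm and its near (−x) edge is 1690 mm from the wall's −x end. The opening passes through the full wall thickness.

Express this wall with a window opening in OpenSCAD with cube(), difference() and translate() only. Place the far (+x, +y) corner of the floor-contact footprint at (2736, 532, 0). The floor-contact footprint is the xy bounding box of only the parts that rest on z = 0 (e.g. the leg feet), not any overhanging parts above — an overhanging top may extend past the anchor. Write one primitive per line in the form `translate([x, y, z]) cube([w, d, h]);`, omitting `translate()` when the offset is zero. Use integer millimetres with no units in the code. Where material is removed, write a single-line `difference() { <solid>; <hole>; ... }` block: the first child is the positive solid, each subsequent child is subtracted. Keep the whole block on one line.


difference() { translate([207, 326, 0]) cube([2529, 206, 2405]); translate([1897, 326, 1190]) cube([506, 206, 763]); }


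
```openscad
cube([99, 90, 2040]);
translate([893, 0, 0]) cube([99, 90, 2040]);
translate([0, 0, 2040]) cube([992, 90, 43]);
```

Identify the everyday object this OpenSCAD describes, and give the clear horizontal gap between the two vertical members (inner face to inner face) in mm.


A door frame. The clear opening width is 794 mm.

Two 2040 mm tall posts with a header on top — a door frame. The left jamb is 99 mm wide at x = 0; the right jamb starts at x = 893. The clear opening is 893 − 99 = 794 mm.


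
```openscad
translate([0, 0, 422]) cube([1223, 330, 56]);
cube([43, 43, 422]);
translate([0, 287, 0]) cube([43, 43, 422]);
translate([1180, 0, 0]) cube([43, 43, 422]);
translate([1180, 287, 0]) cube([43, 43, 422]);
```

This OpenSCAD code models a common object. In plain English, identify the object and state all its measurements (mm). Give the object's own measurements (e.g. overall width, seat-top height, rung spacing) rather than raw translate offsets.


A bench: a 1223×330 mm seat slab, 56 mm thick, top at z = 478 mm, on four 43×43 mm square legs flush with the seat corners and standing on z = 0.


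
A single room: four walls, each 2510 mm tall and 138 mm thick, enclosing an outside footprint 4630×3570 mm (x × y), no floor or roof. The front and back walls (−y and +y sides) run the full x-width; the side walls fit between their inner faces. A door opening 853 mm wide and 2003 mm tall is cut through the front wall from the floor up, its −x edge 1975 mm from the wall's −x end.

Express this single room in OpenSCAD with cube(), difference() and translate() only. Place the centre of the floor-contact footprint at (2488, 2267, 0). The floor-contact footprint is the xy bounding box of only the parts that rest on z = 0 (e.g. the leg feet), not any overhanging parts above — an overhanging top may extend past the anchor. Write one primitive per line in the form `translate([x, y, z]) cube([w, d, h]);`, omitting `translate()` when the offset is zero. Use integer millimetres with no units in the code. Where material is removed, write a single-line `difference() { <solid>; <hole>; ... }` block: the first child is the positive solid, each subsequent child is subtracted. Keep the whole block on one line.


difference() { translate([173, 482, 0]) cube([4630, 138, 2510]); translate([2148, 482, 0]) cube([853, 138, 2003]); }
translate([173, 3914, 0]) cube([4630, 138, 2510]);
translate([173, 620, 0]) cube([138, 3294, 2510]);
translate([4665, 620, 0]) cube([138, 3294, 2510]);


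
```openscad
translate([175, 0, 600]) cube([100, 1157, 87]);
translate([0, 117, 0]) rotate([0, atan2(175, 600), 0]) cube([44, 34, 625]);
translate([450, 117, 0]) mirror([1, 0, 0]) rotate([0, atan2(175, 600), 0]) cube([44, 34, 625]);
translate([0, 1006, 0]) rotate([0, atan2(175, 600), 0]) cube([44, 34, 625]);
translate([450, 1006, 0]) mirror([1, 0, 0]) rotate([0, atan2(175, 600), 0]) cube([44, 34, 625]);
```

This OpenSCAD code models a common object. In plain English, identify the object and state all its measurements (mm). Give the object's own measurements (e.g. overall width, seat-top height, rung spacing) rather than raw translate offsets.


A sawhorse. A 100×1157×87 mm beam (x, y, z) sits on two A-frame leg pairs. Each pair is two raked legs of 44×34 mm section (34 mm along y) splaying symmetrically in x. Each leg rises 600 mm vertically over 175 mm of horizontal reach and is 625 mm long along its own axis. Every leg's outer bottom edge rests on the floor and its outer top edge meets a bottom edge of the beam — the left legs (tilting toward +x) meet the beam's −x bottom edge, the right legs (their mirror images, tilting toward −x) meet its +x bottom edge — so the leg tops tuck under the beam, the beam's underside is 600 mm above the floor, and the feet are 450 mm apart outside-to-outside with the beam centred between them. The two leg pairs are set in 117 mm from either end of the beam.


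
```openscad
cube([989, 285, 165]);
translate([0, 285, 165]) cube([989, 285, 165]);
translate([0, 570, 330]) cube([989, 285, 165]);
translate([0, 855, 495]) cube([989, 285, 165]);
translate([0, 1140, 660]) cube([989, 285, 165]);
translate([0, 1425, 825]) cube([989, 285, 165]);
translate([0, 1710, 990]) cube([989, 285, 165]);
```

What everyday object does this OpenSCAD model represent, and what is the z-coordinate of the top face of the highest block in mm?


A staircase. The total rise is 1155 mm.

7 identical blocks, each offset up and back from the previous — a staircase. Each step is 165 mm tall and there are 7 of them, so the total rise is 7 × 165 = 1155 mm.


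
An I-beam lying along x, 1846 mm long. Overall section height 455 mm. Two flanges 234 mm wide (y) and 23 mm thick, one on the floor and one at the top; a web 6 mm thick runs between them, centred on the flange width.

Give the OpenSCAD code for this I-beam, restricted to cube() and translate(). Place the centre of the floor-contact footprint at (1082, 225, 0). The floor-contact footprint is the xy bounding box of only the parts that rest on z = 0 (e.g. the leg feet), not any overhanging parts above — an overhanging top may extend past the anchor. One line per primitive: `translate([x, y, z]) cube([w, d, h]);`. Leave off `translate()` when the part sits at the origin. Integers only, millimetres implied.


translate([159, 108, 0]) cube([1846, 234, 23]);
translate([159, 222, 23]) cube([1846, 6, 409]);
translate([159, 108, 432]) cube([1846, 234, 23]);


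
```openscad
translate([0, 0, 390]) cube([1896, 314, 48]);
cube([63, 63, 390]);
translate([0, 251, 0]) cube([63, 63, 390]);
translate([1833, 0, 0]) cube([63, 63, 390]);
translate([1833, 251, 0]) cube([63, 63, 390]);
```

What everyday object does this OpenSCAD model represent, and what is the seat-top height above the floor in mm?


A bench. The seat-top height is 438 mm.

A long slab on four corner posts — a bench. The slab sits at z = 390 with thickness 48, so the top is 390 + 48 = 438 mm.


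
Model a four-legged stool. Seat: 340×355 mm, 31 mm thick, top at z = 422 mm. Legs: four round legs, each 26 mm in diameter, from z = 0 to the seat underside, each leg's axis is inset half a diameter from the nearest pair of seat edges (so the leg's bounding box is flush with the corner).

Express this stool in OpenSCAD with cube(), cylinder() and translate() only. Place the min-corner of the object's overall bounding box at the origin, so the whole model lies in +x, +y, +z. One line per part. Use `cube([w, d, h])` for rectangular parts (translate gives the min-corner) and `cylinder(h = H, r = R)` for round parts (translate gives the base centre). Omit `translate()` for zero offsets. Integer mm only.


translate([0, 0, 391]) cube([340, 355, 31]);
translate([13, 13, 0]) cylinder(h = 391, r = 13);
translate([327, 13, 0]) cylinder(h = 391, r = 13);
translate([13, 342, 0]) cylinder(h = 391, r = 13);
translate([327, 342, 0]) cylinder(h = 391, r = 13);


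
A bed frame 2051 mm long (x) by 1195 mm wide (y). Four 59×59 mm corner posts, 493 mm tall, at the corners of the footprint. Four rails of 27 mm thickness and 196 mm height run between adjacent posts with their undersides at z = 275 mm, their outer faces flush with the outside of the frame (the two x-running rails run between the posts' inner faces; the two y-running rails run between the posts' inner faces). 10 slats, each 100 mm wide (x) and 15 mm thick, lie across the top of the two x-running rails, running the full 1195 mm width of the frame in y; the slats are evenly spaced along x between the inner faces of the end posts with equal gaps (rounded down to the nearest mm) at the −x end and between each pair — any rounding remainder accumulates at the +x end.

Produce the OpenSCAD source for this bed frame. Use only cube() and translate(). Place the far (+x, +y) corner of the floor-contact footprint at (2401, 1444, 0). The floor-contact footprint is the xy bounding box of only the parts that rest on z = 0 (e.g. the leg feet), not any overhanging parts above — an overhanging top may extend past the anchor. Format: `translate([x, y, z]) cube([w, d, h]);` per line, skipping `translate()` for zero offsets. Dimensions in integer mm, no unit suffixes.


translate([350, 249, 0]) cube([59, 59, 493]);
translate([350, 1385, 0]) cube([59, 59, 493]);
translate([2342, 249, 0]) cube([59, 59, 493]);
translate([2342, 1385, 0]) cube([59, 59, 493]);
translate([409, 249, 275]) cube([1933, 27, 196]);
translate([409, 1417, 275]) cube([1933, 27, 196]);
translate([350, 308, 275]) cube([27, 1077, 196]);
translate([2374, 308, 275]) cube([27, 1077, 196]);
translate([493, 249, 471]) cube([100, 1195, 15]);
translate([677, 249, 471]) cube([100, 1195, 15]);
translate([861, 249, 471]) cube([100, 1195, 15]);
translate([1045, 249, 471]) cube([100, 1195, 15]);
translate([1229, 249, 471]) cube([100, 1195, 15]);
translate([1413, 249, 471]) cube([100, 1195, 15]);
translate([1597, 249, 471]) cube([100, 1195, 15]);
translate([1781, 249, 471]) cube([100, 1195, 15]);
translate([1965, 249, 471]) cube([100, 1195, 15]);
translate([2149, 249, 471]) cube([100, 1195, 15]);


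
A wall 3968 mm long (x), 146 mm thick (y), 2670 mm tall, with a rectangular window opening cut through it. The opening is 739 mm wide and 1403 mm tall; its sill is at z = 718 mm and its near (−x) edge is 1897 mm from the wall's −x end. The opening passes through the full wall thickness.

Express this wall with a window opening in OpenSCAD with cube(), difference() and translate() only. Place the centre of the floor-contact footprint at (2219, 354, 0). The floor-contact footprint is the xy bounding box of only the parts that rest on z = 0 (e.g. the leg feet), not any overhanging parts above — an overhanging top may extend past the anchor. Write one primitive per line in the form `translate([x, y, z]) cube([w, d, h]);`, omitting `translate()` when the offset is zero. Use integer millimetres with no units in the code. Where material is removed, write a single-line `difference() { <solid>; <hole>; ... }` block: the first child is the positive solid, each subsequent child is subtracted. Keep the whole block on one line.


difference() { translate([235, 281, 0]) cube([3968, 146, 2670]); translate([2132, 281, 718]) cube([739, 146, 1403]); }


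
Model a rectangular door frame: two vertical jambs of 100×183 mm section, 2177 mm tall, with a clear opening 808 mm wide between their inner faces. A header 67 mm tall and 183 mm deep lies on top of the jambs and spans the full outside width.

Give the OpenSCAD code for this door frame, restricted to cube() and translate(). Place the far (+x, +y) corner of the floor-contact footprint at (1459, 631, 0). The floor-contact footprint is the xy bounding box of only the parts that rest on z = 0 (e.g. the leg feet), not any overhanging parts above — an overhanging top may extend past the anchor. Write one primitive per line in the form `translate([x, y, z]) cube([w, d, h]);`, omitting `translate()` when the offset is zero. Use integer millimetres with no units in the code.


translate([451, 448, 0]) cube([100, 183, 2177]);
translate([1359, 448, 0]) cube([100, 183, 2177]);
translate([451, 448, 2177]) cube([1008, 183, 67]);


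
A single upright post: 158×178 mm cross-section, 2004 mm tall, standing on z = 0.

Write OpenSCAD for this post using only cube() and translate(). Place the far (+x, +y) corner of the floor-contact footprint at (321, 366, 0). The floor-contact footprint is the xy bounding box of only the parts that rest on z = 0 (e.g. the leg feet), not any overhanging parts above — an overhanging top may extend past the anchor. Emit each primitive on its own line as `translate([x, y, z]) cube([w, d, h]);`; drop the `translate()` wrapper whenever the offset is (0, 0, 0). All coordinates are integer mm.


translate([163, 188, 0]) cube([158, 178, 2004]);


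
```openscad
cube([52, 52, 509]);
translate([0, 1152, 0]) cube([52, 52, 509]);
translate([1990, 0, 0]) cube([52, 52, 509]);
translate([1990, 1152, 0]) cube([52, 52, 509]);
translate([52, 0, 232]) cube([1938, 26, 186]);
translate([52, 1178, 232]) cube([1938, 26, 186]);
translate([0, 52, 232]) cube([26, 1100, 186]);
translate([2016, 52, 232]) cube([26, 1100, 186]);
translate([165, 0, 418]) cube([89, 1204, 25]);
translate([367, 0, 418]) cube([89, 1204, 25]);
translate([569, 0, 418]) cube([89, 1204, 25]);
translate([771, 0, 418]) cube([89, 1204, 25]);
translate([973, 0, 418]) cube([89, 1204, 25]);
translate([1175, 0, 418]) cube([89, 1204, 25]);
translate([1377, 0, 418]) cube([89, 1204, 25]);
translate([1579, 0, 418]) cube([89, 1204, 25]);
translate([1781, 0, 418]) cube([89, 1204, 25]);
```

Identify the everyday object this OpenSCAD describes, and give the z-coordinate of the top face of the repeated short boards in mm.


A bed frame. The slat-top height is 443 mm.

Four posts, four rails, and a row of slats — a bed frame. Slats sit on the rails at z = 232 + 186 = 418; with slat thickness 25, the top is 443 mm.


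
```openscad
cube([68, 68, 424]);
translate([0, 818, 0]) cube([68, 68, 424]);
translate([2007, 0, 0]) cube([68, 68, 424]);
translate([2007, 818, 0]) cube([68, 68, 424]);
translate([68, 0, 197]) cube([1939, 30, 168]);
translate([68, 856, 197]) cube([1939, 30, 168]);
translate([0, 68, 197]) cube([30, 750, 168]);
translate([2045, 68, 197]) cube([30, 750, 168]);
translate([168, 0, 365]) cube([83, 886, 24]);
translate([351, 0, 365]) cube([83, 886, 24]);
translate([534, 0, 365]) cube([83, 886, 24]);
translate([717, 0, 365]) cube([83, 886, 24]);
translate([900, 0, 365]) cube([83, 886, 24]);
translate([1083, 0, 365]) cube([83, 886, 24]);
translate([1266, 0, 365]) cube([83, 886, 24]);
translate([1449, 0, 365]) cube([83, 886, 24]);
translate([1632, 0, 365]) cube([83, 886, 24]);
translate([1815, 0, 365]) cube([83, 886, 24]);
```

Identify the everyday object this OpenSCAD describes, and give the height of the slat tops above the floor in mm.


A bed frame. The slat-top height is 389 mm.

Four posts, four rails, and a row of slats — a bed frame. Slats sit on the rails at z = 197 + 168 = 365; with slat thickness 24, the top is 389 mm.


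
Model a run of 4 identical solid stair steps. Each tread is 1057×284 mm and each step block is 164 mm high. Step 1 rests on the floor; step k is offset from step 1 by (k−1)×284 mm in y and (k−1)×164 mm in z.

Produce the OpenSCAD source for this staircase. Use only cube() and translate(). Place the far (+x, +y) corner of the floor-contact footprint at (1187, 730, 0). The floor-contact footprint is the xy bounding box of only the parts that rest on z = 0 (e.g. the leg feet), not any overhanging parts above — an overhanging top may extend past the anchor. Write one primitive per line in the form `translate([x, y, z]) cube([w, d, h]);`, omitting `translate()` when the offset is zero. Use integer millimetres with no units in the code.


translate([130, 446, 0]) cube([1057, 284, 164]);
translate([130, 730, 164]) cube([1057, 284, 164]);
translate([130, 1014, 328]) cube([1057, 284, 164]);
translate([130, 1298, 492]) cube([1057, 284, 164]);


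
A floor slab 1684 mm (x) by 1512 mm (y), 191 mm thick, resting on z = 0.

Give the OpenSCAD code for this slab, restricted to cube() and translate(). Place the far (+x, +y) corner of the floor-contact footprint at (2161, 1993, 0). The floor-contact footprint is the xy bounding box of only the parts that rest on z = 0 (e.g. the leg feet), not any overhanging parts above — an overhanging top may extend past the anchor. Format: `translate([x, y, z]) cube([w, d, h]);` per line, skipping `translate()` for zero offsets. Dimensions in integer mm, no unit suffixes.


translate([477, 481, 0]) cube([1684, 1512, 191]);


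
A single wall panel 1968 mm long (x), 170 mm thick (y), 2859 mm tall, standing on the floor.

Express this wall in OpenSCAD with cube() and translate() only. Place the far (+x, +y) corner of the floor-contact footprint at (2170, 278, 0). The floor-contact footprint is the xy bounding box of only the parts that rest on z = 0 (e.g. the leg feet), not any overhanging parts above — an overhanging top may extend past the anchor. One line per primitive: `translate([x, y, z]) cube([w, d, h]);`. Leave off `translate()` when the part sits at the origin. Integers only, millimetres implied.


translate([202, 108, 0]) cube([1968, 170, 2859]);


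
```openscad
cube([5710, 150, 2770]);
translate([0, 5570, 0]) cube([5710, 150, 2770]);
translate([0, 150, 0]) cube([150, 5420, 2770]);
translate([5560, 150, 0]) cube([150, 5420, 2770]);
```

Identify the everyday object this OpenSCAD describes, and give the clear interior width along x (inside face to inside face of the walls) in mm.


A house (or room) frame. The interior width is 5410 mm.

Four 2770 mm walls enclosing a rectangle with no floor or roof — a room or house frame. Outside width is 5710 mm and wall thickness is 150 mm, so the interior width is 5710 − 2 × 150 = 5410 mm.


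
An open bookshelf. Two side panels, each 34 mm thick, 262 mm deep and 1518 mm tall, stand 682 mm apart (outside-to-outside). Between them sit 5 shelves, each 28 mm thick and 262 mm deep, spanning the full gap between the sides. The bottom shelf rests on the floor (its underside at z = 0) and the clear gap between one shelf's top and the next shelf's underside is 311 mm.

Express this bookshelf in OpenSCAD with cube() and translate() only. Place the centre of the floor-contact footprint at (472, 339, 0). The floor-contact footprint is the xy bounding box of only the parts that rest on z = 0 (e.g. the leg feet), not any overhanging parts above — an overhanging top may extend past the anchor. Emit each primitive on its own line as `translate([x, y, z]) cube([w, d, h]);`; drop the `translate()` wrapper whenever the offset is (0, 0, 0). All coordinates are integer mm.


translate([131, 208, 0]) cube([34, 262, 1518]);
translate([779, 208, 0]) cube([34, 262, 1518]);
translate([165, 208, 0]) cube([614, 262, 28]);
translate([165, 208, 339]) cube([614, 262, 28]);
translate([165, 208, 678]) cube([614, 262, 28]);
translate([165, 208, 1017]) cube([614, 262, 28]);
translate([165, 208, 1356]) cube([614, 262, 28]);
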